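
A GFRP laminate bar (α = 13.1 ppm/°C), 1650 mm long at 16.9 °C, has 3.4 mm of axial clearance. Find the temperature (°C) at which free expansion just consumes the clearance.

α·L₀·ΔT = 3.4 mm ⇒ ΔT = 3.4 / (13.1×10⁻⁶ × 1650.0) = 157.3 K.
T = 16.9 + 157.3 = 174.2 °C.

174 °C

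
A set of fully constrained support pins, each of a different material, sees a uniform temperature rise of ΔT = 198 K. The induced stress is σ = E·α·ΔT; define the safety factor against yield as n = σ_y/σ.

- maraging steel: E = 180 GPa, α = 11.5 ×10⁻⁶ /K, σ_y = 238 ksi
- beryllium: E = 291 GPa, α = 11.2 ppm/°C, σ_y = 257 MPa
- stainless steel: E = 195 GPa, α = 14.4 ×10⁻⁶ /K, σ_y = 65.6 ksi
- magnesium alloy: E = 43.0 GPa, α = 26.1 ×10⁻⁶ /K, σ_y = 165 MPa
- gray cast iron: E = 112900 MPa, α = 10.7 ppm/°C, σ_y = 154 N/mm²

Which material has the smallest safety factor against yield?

beryllium

In consistent units (E in GPa, α in ×10⁻⁶/K, σ_y in MPa):
  maraging steel: E = 180.0, α = 11.5, σ_y = 1641 → σ = 410 MPa, n = 4.00
  beryllium: E = 291.0, α = 11.2, σ_y = 257.0 → σ = 645 MPa, n = 0.398
  stainless steel: E = 195.0, α = 14.4, σ_y = 452.3 → σ = 556 MPa, n = 0.814
  magnesium alloy: E = 43.00, α = 26.1, σ_y = 165.0 → σ = 222 MPa, n = 0.743
  gray cast iron: E = 112.9, α = 10.7, σ_y = 154.0 → σ = 239 MPa, n = 0.644
Beryllium has the lowest safety factor, n = 0.398.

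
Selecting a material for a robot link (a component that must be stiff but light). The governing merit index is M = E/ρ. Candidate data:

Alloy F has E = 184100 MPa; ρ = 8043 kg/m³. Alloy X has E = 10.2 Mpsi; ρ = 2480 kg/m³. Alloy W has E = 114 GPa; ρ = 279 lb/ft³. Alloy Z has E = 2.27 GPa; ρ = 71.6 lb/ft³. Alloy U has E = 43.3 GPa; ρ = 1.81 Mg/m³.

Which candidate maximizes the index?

After converting to SI:
  alloy F: E = 184.1 GPa, ρ = 8043 kg/m³
  alloy X: E = 70.33 GPa, ρ = 2480 kg/m³
  alloy W: E = 114.0 GPa, ρ = 4469 kg/m³
  alloy Z: E = 2.270 GPa, ρ = 1147 kg/m³
  alloy U: E = 43.30 GPa, ρ = 1810 kg/m³
  alloy X: M = 28.4 MN·m/kg
  alloy W: M = 25.5 MN·m/kg
  alloy U: M = 23.9 MN·m/kg
  alloy F: M = 22.9 MN·m/kg
  alloy Z: M = 1.98 MN·m/kg
Highest index: alloy X.

alloy X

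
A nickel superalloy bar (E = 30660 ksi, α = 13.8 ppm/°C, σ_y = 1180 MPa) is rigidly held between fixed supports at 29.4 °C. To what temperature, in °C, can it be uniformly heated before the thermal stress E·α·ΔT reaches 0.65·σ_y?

E = 30660 ksi = 211.4 GPa.
E·α·ΔT = 767.0 MPa ⇒ ΔT = 767.0 / (211.4×10³ × 13.8×10⁻⁶) = 262.9 K.
T = 29.4 + 262.9 = 292.3 °C.

292 °C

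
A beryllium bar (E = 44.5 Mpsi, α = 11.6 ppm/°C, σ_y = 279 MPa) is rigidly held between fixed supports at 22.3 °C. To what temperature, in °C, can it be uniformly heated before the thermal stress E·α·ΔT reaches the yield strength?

101 °C

E = 44.5 Mpsi = 306.8 GPa.
E·α·ΔT = 279.0 MPa ⇒ ΔT = 279.0 / (306.8×10³ × 11.6×10⁻⁶) = 78.39 K.
T = 22.3 + 78.39 = 100.7 °C.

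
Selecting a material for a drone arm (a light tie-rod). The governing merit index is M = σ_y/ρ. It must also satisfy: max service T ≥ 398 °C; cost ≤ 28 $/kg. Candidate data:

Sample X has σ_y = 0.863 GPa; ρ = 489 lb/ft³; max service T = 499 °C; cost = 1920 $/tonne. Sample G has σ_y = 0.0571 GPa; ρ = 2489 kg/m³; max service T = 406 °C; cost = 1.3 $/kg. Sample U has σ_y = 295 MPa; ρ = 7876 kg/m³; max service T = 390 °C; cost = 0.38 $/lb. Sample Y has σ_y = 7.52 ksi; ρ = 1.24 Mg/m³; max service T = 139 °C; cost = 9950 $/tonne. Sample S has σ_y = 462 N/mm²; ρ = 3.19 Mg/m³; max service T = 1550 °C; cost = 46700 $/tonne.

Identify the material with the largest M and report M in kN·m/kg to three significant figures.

Screen on constraints: max service T ≥ 398 °C; cost ≤ 28 $/kg. Survivors: sample X, sample G.
Normalizing units and computing the index:
  sample X: σ_y = 863.0 MPa, ρ = 7833 kg/m³
  sample G: σ_y = 57.10 MPa, ρ = 2489 kg/m³
  sample X: M = 110 kN·m/kg
  sample G: M = 22.9 kN·m/kg
Sample X has the largest M.

sample X, M = 110 kN·m/kg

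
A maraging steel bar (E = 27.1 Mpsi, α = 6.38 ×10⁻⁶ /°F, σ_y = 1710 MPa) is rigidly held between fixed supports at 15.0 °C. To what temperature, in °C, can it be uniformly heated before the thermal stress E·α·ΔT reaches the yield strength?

E = 27.1 Mpsi = 186.8 GPa.
α = 6.38×10⁻⁶/°F × 9/5 = 11.5×10⁻⁶/K.
E·α·ΔT = 1710 MPa ⇒ ΔT = 1710 / (186.8×10³ × 11.5×10⁻⁶) = 796.9 K.
T = 15.0 + 796.9 = 811.9 °C.

812 °C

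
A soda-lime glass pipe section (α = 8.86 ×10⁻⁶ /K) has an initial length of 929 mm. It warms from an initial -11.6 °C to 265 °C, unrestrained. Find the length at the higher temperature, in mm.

931.28 mm

ΔT = 265 − (-11.6) = 276.6 K.
ΔL = α·L₀·ΔT = 8.86×10⁻⁶ × 929 mm × 276.6 K = 2.28 mm.
L = L₀ + ΔL = 929 + 2.28 = 931.28 mm.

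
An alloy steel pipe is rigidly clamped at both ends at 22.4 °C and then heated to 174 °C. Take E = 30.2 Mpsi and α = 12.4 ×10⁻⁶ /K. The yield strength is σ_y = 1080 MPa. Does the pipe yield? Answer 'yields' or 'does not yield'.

E = 30.2 Mpsi = 208.2 GPa.
ΔT = 151.6 K. Constrained thermal stress σ = E·α·ΔT = 208.2×10³ MPa × 12.4×10⁻⁶ × 151.6 = 391 MPa (compressive).
Compare to σ_y = 1080 MPa: σ < σ_y, so it does not yield.

does not yield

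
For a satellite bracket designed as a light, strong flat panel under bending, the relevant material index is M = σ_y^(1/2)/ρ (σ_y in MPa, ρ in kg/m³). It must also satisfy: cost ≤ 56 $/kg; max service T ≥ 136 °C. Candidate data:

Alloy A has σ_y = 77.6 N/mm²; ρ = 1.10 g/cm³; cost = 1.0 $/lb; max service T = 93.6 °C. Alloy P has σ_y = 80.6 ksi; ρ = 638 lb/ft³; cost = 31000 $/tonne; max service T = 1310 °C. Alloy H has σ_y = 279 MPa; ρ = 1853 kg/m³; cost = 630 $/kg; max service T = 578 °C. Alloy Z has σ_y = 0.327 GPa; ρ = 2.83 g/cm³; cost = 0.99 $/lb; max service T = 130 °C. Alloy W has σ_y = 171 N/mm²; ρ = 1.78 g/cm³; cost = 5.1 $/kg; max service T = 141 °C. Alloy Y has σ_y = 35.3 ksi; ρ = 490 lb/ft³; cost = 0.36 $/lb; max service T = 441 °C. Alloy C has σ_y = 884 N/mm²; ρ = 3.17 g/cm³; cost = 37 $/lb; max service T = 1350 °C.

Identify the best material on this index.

Screen on constraints: cost ≤ 56 $/kg; max service T ≥ 136 °C. Survivors: alloy P, alloy W, alloy Y.
In SI units:
  alloy P: σ_y = 555.7 MPa, ρ = 10220 kg/m³
  alloy W: σ_y = 171.0 MPa, ρ = 1780 kg/m³
  alloy Y: σ_y = 243.4 MPa, ρ = 7849 kg/m³
  alloy W: M = 7.35×10⁻³
  alloy P: M = 2.31×10⁻³
  alloy Y: M = 1.99×10⁻³
Alloy W ranks first.

alloy W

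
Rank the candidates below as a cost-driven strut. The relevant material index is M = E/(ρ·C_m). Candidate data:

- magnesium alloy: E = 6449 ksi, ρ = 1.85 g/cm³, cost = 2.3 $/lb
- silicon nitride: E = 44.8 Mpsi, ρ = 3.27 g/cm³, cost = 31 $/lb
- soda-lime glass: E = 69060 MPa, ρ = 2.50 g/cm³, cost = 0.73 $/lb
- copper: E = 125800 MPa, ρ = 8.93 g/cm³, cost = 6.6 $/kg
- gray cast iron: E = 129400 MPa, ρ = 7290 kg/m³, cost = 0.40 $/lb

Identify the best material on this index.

gray cast iron

Convert each candidate to consistent units, then evaluate M:
  magnesium alloy: E = 44.46 GPa, ρ = 1850 kg/m³, cost = 5.071 $/kg
  silicon nitride: E = 308.9 GPa, ρ = 3270 kg/m³, cost = 68.34 $/kg
  soda-lime glass: E = 69.06 GPa, ρ = 2500 kg/m³, cost = 1.609 $/kg
  copper: E = 125.8 GPa, ρ = 8930 kg/m³, cost = 6.600 $/kg
  gray cast iron: E = 129.4 GPa, ρ = 7290 kg/m³, cost = 0.8818 $/kg
  gray cast iron: M = 20.1 MN·m per $
  soda-lime glass: M = 17.2 MN·m per $
  magnesium alloy: M = 4.74 MN·m per $
  copper: M = 2.13 MN·m per $
  silicon nitride: M = 1.38 MN·m per $
Gray cast iron has the largest M.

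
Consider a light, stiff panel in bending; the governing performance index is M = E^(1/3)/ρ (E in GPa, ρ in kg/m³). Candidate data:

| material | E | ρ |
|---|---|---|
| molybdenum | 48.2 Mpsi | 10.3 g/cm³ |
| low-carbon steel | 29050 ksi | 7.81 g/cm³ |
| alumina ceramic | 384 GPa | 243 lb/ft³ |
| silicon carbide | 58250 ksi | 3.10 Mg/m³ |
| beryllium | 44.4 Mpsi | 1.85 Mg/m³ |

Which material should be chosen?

In SI units:
  molybdenum: E = 332.3 GPa, ρ = 10300 kg/m³
  low-carbon steel: E = 200.3 GPa, ρ = 7810 kg/m³
  alumina ceramic: E = 384.0 GPa, ρ = 3892 kg/m³
  silicon carbide: E = 401.6 GPa, ρ = 3100 kg/m³
  beryllium: E = 306.1 GPa, ρ = 1850 kg/m³
  beryllium: M = 3.64×10⁻³
  silicon carbide: M = 2.38×10⁻³
  alumina ceramic: M = 1.87×10⁻³
  low-carbon steel: M = 0.749×10⁻³
  molybdenum: M = 0.672×10⁻³
The maximum is for beryllium.

beryllium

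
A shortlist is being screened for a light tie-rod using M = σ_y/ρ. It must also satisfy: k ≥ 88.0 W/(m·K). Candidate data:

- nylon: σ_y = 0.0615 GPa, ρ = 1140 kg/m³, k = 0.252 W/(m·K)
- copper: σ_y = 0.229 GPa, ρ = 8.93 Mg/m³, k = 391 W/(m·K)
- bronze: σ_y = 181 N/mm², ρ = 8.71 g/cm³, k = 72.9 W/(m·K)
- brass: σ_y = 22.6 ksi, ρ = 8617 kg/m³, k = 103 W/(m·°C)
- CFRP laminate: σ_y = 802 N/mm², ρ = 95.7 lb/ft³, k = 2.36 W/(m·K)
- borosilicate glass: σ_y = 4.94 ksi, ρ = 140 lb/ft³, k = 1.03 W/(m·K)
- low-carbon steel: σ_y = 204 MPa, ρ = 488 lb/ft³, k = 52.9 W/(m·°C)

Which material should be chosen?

copper

Screen on constraints: k ≥ 88.0 W/(m·K). Survivors: copper, brass.
Normalizing units and computing the index:
  copper: σ_y = 229.0 MPa, ρ = 8930 kg/m³
  brass: σ_y = 155.8 MPa, ρ = 8617 kg/m³
  copper: M = 25.6 kN·m/kg
  brass: M = 18.1 kN·m/kg
The maximum is for copper.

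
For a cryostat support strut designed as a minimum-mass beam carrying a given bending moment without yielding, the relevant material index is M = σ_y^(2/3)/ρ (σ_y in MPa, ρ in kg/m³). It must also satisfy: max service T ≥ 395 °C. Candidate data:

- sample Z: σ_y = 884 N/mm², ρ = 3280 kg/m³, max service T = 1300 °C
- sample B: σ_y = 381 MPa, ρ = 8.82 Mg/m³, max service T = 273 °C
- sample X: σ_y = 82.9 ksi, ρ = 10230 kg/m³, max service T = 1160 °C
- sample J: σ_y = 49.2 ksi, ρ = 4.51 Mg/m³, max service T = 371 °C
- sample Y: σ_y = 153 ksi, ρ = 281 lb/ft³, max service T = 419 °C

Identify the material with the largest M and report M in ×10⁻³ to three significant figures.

Screen on constraints: max service T ≥ 395 °C. Survivors: sample Z, sample X, sample Y.
Convert each candidate to consistent units, then evaluate M:
  sample Z: σ_y = 884.0 MPa, ρ = 3280 kg/m³
  sample X: σ_y = 571.6 MPa, ρ = 10230 kg/m³
  sample Y: σ_y = 1055 MPa, ρ = 4501 kg/m³
  sample Z: M = 28.1×10⁻³
  sample Y: M = 23.0×10⁻³
  sample X: M = 6.73×10⁻³
Sample Z has the largest M.

sample Z, M = 28.1×10⁻³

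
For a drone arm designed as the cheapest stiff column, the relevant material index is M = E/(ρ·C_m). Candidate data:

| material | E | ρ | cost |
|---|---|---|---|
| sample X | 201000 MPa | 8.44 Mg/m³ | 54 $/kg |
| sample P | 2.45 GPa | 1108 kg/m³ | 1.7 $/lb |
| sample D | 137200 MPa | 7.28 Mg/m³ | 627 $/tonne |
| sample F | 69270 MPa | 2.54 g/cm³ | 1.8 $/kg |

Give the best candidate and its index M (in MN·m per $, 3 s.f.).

sample D, M = 30.1 MN·m per $

Putting every candidate on a common basis:
  sample X: E = 201.0 GPa, ρ = 8440 kg/m³, cost = 54.00 $/kg
  sample P: E = 2.450 GPa, ρ = 1108 kg/m³, cost = 3.748 $/kg
  sample D: E = 137.2 GPa, ρ = 7280 kg/m³, cost = 0.6270 $/kg
  sample F: E = 69.27 GPa, ρ = 2540 kg/m³, cost = 1.800 $/kg
  sample D: M = 30.1 MN·m per $
  sample F: M = 15.2 MN·m per $
  sample P: M = 0.590 MN·m per $
  sample X: M = 0.441 MN·m per $
Sample D ranks first.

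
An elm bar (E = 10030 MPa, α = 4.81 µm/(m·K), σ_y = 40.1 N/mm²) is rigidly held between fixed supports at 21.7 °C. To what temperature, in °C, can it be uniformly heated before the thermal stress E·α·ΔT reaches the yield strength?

E = 10030 MPa = 10.03 GPa.
σ_y = 40.1 N/mm² = 40.10 MPa.
E·α·ΔT = 40.10 MPa ⇒ ΔT = 40.10 / (10.03×10³ × 4.81×10⁻⁶) = 831.2 K.
T = 21.7 + 831.2 = 852.9 °C.

853 °C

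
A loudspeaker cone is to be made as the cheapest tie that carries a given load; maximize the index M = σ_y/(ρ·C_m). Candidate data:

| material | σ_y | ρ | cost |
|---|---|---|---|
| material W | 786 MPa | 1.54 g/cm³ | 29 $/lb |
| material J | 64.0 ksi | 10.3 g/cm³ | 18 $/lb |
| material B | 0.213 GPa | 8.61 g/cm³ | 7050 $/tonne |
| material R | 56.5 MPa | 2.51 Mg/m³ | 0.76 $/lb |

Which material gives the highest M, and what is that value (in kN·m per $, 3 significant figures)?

material R, M = 13.4 kN·m per $

Normalizing units and computing the index:
  material W: σ_y = 786.0 MPa, ρ = 1540 kg/m³, cost = 63.93 $/kg
  material J: σ_y = 441.3 MPa, ρ = 10300 kg/m³, cost = 39.68 $/kg
  material B: σ_y = 213.0 MPa, ρ = 8610 kg/m³, cost = 7.050 $/kg
  material R: σ_y = 56.50 MPa, ρ = 2510 kg/m³, cost = 1.675 $/kg
  material R: M = 13.4 kN·m per $
  material W: M = 7.98 kN·m per $
  material B: M = 3.51 kN·m per $
  material J: M = 1.08 kN·m per $
Material R has the largest M.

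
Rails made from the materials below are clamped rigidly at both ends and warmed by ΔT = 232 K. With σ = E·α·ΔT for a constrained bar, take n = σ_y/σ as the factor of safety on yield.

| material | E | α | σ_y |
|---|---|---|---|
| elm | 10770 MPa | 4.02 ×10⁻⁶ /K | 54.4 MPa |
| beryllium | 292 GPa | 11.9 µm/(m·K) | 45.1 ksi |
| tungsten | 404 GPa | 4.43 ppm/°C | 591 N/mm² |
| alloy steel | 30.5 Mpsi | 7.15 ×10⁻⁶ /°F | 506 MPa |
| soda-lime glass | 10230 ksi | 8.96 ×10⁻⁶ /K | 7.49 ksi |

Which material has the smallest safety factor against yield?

soda-lime glass

Converting E to GPa, α to ×10⁻⁶/K, σ_y to MPa, then σ and n for each:
  elm: E = 10.77, α = 4.02, σ_y = 54.40 → σ = 10.0 MPa, n = 5.42
  beryllium: E = 292.0, α = 11.9, σ_y = 311.0 → σ = 806 MPa, n = 0.386
  tungsten: E = 404.0, α = 4.43, σ_y = 591.0 → σ = 415 MPa, n = 1.42
  alloy steel: E = 210.3, α = 12.9, σ_y = 506.0 → σ = 628 MPa, n = 0.806
  soda-lime glass: E = 70.53, α = 8.96, σ_y = 51.64 → σ = 147 MPa, n = 0.352
Smallest n: soda-lime glass with n = 0.352.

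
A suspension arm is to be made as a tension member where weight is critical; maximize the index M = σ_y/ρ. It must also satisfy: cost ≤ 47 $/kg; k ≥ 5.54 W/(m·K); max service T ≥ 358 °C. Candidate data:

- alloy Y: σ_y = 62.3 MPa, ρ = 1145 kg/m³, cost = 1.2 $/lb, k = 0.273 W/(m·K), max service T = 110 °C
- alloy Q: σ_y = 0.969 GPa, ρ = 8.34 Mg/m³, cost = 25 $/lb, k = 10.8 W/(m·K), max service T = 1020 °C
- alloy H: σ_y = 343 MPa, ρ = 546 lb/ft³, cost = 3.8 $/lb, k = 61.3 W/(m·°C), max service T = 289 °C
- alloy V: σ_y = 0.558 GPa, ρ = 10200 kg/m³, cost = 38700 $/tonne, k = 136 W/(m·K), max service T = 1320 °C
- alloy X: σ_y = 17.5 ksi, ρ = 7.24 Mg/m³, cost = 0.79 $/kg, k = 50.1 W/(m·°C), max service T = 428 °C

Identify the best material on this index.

Screen on constraints: cost ≤ 47 $/kg; k ≥ 5.54 W/(m·K); max service T ≥ 358 °C. Survivors: alloy V, alloy X.
Putting every candidate on a common basis:
  alloy V: σ_y = 558.0 MPa, ρ = 10200 kg/m³
  alloy X: σ_y = 120.7 MPa, ρ = 7240 kg/m³
  alloy V: M = 54.7 kN·m/kg
  alloy X: M = 16.7 kN·m/kg
Alloy V ranks first.

alloy V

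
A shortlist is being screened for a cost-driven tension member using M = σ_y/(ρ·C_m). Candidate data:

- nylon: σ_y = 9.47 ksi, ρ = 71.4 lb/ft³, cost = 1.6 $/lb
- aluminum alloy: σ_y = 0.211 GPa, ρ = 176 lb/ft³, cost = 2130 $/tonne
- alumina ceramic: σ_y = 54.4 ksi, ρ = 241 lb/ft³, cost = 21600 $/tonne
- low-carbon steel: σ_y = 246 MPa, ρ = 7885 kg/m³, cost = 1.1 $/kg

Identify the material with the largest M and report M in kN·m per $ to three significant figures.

After converting to SI:
  nylon: σ_y = 65.29 MPa, ρ = 1144 kg/m³, cost = 3.527 $/kg
  aluminum alloy: σ_y = 211.0 MPa, ρ = 2819 kg/m³, cost = 2.130 $/kg
  alumina ceramic: σ_y = 375.1 MPa, ρ = 3860 kg/m³, cost = 21.60 $/kg
  low-carbon steel: σ_y = 246.0 MPa, ρ = 7885 kg/m³, cost = 1.100 $/kg
  aluminum alloy: M = 35.1 kN·m per $
  low-carbon steel: M = 28.4 kN·m per $
  nylon: M = 16.2 kN·m per $
  alumina ceramic: M = 4.50 kN·m per $
Aluminum alloy ranks first.

aluminum alloy, M = 35.1 kN·m per $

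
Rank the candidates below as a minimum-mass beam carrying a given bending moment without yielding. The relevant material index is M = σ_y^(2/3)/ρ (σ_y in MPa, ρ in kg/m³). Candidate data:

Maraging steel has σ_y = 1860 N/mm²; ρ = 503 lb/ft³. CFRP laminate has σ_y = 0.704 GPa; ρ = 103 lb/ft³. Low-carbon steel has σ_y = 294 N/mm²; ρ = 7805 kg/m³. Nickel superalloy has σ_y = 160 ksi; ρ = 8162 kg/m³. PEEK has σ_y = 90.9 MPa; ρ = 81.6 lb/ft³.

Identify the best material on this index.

Normalizing units and computing the index:
  maraging steel: σ_y = 1860 MPa, ρ = 8057 kg/m³
  CFRP laminate: σ_y = 704.0 MPa, ρ = 1650 kg/m³
  low-carbon steel: σ_y = 294.0 MPa, ρ = 7805 kg/m³
  nickel superalloy: σ_y = 1103 MPa, ρ = 8162 kg/m³
  PEEK: σ_y = 90.90 MPa, ρ = 1307 kg/m³
  CFRP laminate: M = 48.0×10⁻³
  maraging steel: M = 18.8×10⁻³
  PEEK: M = 15.5×10⁻³
  nickel superalloy: M = 13.1×10⁻³
  low-carbon steel: M = 5.66×10⁻³
Highest index: CFRP laminate.

CFRP laminate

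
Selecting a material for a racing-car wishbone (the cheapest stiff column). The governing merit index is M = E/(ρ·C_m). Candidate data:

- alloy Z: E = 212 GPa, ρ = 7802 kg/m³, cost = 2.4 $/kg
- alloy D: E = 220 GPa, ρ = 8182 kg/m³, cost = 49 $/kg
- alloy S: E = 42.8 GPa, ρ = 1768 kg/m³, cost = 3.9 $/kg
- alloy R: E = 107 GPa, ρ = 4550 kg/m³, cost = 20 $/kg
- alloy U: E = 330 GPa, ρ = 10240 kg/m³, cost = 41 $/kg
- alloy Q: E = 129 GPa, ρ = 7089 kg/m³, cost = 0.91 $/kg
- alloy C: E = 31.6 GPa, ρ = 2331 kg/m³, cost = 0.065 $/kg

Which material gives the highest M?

Evaluate M for each candidate:
  alloy C: M = 209 MN·m per $
  alloy Q: M = 20.0 MN·m per $
  alloy Z: M = 11.3 MN·m per $
  alloy S: M = 6.21 MN·m per $
  alloy R: M = 1.18 MN·m per $
  alloy U: M = 0.786 MN·m per $
  alloy D: M = 0.549 MN·m per $
Alloy C ranks first.

alloy C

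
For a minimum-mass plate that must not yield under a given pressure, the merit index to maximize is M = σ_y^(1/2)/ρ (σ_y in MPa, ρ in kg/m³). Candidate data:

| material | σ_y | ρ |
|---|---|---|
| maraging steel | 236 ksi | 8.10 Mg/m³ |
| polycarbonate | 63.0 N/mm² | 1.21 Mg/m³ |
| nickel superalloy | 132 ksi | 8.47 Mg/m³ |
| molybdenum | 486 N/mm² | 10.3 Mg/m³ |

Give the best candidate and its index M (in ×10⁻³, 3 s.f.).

polycarbonate, M = 6.56×10⁻³

Convert each candidate to consistent units, then evaluate M:
  maraging steel: σ_y = 1627 MPa, ρ = 8100 kg/m³
  polycarbonate: σ_y = 63.00 MPa, ρ = 1210 kg/m³
  nickel superalloy: σ_y = 910.1 MPa, ρ = 8470 kg/m³
  molybdenum: σ_y = 486.0 MPa, ρ = 10300 kg/m³
  polycarbonate: M = 6.56×10⁻³
  maraging steel: M = 4.98×10⁻³
  nickel superalloy: M = 3.56×10⁻³
  molybdenum: M = 2.14×10⁻³
Polycarbonate ranks first.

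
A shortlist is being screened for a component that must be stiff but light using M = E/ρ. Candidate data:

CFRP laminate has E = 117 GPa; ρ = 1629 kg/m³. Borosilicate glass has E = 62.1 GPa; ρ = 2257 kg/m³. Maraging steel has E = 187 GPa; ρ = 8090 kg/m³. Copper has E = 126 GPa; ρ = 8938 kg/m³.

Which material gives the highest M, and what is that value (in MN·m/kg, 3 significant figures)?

CFRP laminate, M = 71.8 MN·m/kg

Computing M directly (units already consistent):
  CFRP laminate: M = 71.8 MN·m/kg
  borosilicate glass: M = 27.5 MN·m/kg
  maraging steel: M = 23.1 MN·m/kg
  copper: M = 14.1 MN·m/kg
The maximum is for CFRP laminate.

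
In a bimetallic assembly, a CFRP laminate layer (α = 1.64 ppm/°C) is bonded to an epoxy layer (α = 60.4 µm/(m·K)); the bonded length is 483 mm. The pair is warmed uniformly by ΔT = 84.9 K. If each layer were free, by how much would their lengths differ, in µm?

Δα = |1.64 − 60.4|×10⁻⁶/K = 58.8×10⁻⁶/K.
ΔL_mismatch = Δα·L·ΔT = 58.8×10⁻⁶ × 483.0 mm × 84.9 K = 2410 µm.

2410 µm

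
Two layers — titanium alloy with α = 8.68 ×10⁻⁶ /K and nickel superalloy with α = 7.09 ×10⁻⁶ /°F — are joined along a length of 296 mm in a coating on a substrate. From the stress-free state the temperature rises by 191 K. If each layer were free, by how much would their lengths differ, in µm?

nickel superalloy: α = 7.09×10⁻⁶/°F × 9/5 = 12.8×10⁻⁶/K.
Δα = |8.68 − 12.8|×10⁻⁶/K = 4.08×10⁻⁶/K.
ΔL_mismatch = Δα·L·ΔT = 4.08×10⁻⁶ × 296.0 mm × 191.0 K = 231 µm.

231 µm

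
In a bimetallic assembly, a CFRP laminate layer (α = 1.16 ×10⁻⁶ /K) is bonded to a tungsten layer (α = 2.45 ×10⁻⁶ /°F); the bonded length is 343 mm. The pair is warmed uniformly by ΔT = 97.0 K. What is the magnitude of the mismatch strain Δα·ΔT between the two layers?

3.15×10⁻⁴

tungsten: α = 2.45×10⁻⁶/°F × 9/5 = 4.41×10⁻⁶/K.
Δα = |1.16 − 4.41|×10⁻⁶/K = 3.25×10⁻⁶/K.
Mismatch strain = Δα·ΔT = 3.25×10⁻⁶ × 97.0 = 3.15×10⁻⁴.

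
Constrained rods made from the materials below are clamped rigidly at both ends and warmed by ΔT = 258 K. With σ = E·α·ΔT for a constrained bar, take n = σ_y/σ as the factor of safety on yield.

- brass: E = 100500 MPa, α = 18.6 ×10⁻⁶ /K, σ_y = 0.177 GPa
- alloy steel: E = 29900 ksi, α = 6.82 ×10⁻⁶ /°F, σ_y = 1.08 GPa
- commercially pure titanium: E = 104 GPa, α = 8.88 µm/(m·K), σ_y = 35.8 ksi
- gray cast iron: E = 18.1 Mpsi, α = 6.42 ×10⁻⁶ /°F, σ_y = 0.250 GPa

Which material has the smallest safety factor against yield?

brass

In consistent units (E in GPa, α in ×10⁻⁶/K, σ_y in MPa):
  brass: E = 100.5, α = 18.6, σ_y = 177.0 → σ = 482 MPa, n = 0.367
  alloy steel: E = 206.2, α = 12.3, σ_y = 1080 → σ = 653 MPa, n = 1.65
  commercially pure titanium: E = 104.0, α = 8.88, σ_y = 246.8 → σ = 238 MPa, n = 1.04
  gray cast iron: E = 124.8, α = 11.6, σ_y = 250.0 → σ = 372 MPa, n = 0.672
The minimum is brass at n = 0.367.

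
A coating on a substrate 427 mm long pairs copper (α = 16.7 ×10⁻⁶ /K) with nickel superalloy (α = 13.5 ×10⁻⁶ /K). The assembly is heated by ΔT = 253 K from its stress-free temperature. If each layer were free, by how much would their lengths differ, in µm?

Δα = |16.7 − 13.5|×10⁻⁶/K = 3.20×10⁻⁶/K.
ΔL_mismatch = Δα·L·ΔT = 3.20×10⁻⁶ × 427.0 mm × 253.0 K = 346 µm.

346 µm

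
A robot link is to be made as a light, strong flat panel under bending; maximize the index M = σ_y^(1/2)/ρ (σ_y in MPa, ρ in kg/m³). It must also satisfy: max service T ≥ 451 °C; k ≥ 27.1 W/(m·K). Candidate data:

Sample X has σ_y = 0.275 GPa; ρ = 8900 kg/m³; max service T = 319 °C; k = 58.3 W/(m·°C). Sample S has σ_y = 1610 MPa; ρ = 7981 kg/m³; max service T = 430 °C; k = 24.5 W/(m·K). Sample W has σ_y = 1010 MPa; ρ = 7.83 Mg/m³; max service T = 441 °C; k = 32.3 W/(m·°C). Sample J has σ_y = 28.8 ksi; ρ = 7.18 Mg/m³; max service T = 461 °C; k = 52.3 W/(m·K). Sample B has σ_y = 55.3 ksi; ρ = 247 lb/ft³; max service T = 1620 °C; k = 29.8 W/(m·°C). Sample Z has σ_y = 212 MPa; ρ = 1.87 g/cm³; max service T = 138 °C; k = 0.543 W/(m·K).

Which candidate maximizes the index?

sample B

Screen on constraints: max service T ≥ 451 °C; k ≥ 27.1 W/(m·K). Survivors: sample J, sample B.
After converting to SI:
  sample J: σ_y = 198.6 MPa, ρ = 7180 kg/m³
  sample B: σ_y = 381.3 MPa, ρ = 3957 kg/m³
  sample B: M = 4.94×10⁻³
  sample J: M = 1.96×10⁻³
Sample B has the largest M.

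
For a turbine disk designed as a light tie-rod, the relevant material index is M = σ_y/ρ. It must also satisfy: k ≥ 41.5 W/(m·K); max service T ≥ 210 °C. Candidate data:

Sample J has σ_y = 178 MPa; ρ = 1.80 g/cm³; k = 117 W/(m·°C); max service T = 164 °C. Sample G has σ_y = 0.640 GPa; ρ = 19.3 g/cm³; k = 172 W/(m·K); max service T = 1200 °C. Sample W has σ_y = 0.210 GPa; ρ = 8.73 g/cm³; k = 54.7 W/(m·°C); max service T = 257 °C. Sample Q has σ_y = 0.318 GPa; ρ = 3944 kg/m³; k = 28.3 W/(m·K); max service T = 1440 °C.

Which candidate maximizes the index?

Screen on constraints: k ≥ 41.5 W/(m·K); max service T ≥ 210 °C. Survivors: sample G, sample W.
Normalizing units and computing the index:
  sample G: σ_y = 640.0 MPa, ρ = 19300 kg/m³
  sample W: σ_y = 210.0 MPa, ρ = 8730 kg/m³
  sample G: M = 33.2 kN·m/kg
  sample W: M = 24.1 kN·m/kg
Sample G ranks first.

sample G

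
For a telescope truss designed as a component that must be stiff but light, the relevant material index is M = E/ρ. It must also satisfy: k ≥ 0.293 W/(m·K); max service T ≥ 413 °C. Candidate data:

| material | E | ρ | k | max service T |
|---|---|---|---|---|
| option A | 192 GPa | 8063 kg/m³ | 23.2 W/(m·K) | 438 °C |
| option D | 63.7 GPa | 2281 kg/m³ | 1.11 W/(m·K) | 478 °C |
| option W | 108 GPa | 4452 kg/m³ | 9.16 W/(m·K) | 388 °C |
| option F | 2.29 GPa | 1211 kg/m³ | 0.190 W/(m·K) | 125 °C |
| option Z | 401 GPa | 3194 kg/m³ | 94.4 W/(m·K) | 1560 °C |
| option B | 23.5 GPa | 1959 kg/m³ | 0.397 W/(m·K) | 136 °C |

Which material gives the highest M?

option Z

Screen on constraints: k ≥ 0.293 W/(m·K); max service T ≥ 413 °C. Survivors: option A, option D, option Z.
Computing M directly (units already consistent):
  option Z: M = 126 MN·m/kg
  option D: M = 27.9 MN·m/kg
  option A: M = 23.8 MN·m/kg
Option Z ranks first.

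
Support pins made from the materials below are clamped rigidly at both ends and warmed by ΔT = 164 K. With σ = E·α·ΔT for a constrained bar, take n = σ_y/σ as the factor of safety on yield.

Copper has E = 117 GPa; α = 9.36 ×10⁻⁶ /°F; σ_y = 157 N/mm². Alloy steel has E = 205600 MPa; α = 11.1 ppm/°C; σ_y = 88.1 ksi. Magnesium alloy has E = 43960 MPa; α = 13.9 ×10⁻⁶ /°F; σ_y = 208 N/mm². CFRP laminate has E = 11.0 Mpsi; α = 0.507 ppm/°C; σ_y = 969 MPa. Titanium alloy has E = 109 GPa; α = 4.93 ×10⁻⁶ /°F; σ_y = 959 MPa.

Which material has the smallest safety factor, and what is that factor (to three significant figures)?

Converting E to GPa, α to ×10⁻⁶/K, σ_y to MPa, then σ and n for each:
  copper: E = 117.0, α = 16.8, σ_y = 157.0 → σ = 323 MPa, n = 0.486
  alloy steel: E = 205.6, α = 11.1, σ_y = 607.4 → σ = 374 MPa, n = 1.62
  magnesium alloy: E = 43.96, α = 25.0, σ_y = 208.0 → σ = 180 MPa, n = 1.15
  CFRP laminate: E = 75.84, α = 0.507, σ_y = 969.0 → σ = 6.31 MPa, n = 154
  titanium alloy: E = 109.0, α = 8.87, σ_y = 959.0 → σ = 159 MPa, n = 6.05
The minimum is copper at n = 0.486.

copper, n = 0.486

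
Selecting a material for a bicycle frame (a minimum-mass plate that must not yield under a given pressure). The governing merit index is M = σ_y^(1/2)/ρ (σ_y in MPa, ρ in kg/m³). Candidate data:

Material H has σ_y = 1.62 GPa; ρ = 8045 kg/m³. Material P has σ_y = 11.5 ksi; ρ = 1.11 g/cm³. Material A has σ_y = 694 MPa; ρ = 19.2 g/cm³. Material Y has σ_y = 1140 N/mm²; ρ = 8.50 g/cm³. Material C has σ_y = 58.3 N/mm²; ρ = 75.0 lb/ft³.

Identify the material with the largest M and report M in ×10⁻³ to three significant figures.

material P, M = 8.02×10⁻³

Putting every candidate on a common basis:
  material H: σ_y = 1620 MPa, ρ = 8045 kg/m³
  material P: σ_y = 79.29 MPa, ρ = 1110 kg/m³
  material A: σ_y = 694.0 MPa, ρ = 19200 kg/m³
  material Y: σ_y = 1140 MPa, ρ = 8500 kg/m³
  material C: σ_y = 58.30 MPa, ρ = 1201 kg/m³
  material P: M = 8.02×10⁻³
  material C: M = 6.36×10⁻³
  material H: M = 5.00×10⁻³
  material Y: M = 3.97×10⁻³
  material A: M = 1.37×10⁻³
Material P has the largest M.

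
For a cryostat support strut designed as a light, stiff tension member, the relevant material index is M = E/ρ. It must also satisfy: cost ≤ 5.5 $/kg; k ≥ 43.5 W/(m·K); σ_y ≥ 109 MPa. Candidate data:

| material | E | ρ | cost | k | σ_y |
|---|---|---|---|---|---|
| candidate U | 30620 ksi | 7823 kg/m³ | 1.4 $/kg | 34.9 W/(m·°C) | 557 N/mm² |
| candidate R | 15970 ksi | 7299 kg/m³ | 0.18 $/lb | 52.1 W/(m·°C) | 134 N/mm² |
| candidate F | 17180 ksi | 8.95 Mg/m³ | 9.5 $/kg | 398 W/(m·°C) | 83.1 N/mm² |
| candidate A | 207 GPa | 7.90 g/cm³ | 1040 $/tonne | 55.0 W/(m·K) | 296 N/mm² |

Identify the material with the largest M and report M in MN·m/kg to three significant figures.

Screen on constraints: cost ≤ 5.5 $/kg; k ≥ 43.5 W/(m·K); σ_y ≥ 109 MPa. Survivors: candidate R, candidate A.
After converting to SI:
  candidate R: E = 110.1 GPa, ρ = 7299 kg/m³
  candidate A: E = 207.0 GPa, ρ = 7900 kg/m³
  candidate A: M = 26.2 MN·m/kg
  candidate R: M = 15.1 MN·m/kg
Candidate A has the largest M.

candidate A, M = 26.2 MN·m/kg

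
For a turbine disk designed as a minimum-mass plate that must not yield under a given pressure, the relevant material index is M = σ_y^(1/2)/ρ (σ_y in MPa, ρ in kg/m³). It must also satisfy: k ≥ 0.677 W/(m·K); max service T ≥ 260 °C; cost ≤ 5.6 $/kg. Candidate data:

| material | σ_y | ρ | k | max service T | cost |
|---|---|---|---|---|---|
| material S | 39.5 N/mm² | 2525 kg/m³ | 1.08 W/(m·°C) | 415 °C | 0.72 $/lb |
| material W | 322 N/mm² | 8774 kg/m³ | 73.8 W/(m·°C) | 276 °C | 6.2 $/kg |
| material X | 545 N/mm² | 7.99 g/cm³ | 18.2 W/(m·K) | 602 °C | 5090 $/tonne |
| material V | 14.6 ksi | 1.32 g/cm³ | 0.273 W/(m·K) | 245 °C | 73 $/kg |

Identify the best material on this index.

Screen on constraints: k ≥ 0.677 W/(m·K); max service T ≥ 260 °C; cost ≤ 5.6 $/kg. Survivors: material S, material X.
Normalizing units and computing the index:
  material S: σ_y = 39.50 MPa, ρ = 2525 kg/m³
  material X: σ_y = 545.0 MPa, ρ = 7990 kg/m³
  material X: M = 2.92×10⁻³
  material S: M = 2.49×10⁻³
Highest index: material X.

material X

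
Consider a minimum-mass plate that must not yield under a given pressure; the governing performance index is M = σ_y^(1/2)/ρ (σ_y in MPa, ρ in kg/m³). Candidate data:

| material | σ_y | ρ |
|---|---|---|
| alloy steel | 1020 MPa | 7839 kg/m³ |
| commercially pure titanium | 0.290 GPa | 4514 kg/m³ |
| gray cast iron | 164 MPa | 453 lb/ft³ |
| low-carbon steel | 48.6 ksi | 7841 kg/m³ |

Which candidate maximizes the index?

In SI units:
  alloy steel: σ_y = 1020 MPa, ρ = 7839 kg/m³
  commercially pure titanium: σ_y = 290.0 MPa, ρ = 4514 kg/m³
  gray cast iron: σ_y = 164.0 MPa, ρ = 7256 kg/m³
  low-carbon steel: σ_y = 335.1 MPa, ρ = 7841 kg/m³
  alloy steel: M = 4.07×10⁻³
  commercially pure titanium: M = 3.77×10⁻³
  low-carbon steel: M = 2.33×10⁻³
  gray cast iron: M = 1.76×10⁻³
The maximum is for alloy steel.

alloy steel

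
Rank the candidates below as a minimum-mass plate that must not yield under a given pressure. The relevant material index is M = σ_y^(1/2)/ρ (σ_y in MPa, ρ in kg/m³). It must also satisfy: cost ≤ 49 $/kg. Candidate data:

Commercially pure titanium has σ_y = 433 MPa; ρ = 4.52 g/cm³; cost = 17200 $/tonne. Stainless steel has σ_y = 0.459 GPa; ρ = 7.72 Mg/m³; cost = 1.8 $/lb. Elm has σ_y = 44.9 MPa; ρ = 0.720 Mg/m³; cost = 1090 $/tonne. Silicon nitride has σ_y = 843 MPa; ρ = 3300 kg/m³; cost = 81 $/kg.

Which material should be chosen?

elm

Screen on constraints: cost ≤ 49 $/kg. Survivors: commercially pure titanium, stainless steel, elm.
Putting every candidate on a common basis:
  commercially pure titanium: σ_y = 433.0 MPa, ρ = 4520 kg/m³
  stainless steel: σ_y = 459.0 MPa, ρ = 7720 kg/m³
  elm: σ_y = 44.90 MPa, ρ = 720.0 kg/m³
  elm: M = 9.31×10⁻³
  commercially pure titanium: M = 4.60×10⁻³
  stainless steel: M = 2.78×10⁻³
Highest index: elm.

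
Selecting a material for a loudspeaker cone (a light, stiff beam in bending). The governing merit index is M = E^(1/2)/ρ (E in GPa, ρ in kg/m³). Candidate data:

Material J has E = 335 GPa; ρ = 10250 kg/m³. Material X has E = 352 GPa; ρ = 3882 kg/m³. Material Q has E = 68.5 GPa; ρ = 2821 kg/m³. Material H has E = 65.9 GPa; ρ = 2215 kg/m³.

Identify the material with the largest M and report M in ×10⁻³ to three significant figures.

Per-candidate index values:
  material X: M = 4.83×10⁻³
  material H: M = 3.66×10⁻³
  material Q: M = 2.93×10⁻³
  material J: M = 1.79×10⁻³
Highest index: material X.

material X, M = 4.83×10⁻³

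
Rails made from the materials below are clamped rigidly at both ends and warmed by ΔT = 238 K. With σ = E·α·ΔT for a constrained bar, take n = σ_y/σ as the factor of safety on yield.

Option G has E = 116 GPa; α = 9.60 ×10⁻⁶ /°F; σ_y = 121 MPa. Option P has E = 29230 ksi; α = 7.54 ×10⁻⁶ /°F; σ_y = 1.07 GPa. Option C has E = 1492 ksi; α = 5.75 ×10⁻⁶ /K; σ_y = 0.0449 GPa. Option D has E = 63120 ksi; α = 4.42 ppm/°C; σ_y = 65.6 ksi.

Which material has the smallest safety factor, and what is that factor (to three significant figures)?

With everything in SI (GPa, ×10⁻⁶/K, MPa):
  option G: E = 116.0, α = 17.3, σ_y = 121.0 → σ = 477 MPa, n = 0.254
  option P: E = 201.5, α = 13.6, σ_y = 1070 → σ = 651 MPa, n = 1.64
  option C: E = 10.29, α = 5.75, σ_y = 44.90 → σ = 14.1 MPa, n = 3.19
  option D: E = 435.2, α = 4.42, σ_y = 452.3 → σ = 458 MPa, n = 0.988
The minimum is option G at n = 0.254.

option G, n = 0.254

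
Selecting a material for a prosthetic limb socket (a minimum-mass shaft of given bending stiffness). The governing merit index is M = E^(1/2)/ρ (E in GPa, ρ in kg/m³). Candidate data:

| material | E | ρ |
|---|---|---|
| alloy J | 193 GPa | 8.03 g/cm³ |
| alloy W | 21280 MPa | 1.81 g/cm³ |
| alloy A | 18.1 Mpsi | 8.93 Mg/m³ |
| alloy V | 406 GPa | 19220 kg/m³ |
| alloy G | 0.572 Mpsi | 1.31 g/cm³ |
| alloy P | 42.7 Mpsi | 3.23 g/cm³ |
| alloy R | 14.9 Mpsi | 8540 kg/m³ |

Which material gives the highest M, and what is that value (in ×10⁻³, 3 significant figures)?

Normalizing units and computing the index:
  alloy J: E = 193.0 GPa, ρ = 8030 kg/m³
  alloy W: E = 21.28 GPa, ρ = 1810 kg/m³
  alloy A: E = 124.8 GPa, ρ = 8930 kg/m³
  alloy V: E = 406.0 GPa, ρ = 19220 kg/m³
  alloy G: E = 3.944 GPa, ρ = 1310 kg/m³
  alloy P: E = 294.4 GPa, ρ = 3230 kg/m³
  alloy R: E = 102.7 GPa, ρ = 8540 kg/m³
  alloy P: M = 5.31×10⁻³
  alloy W: M = 2.55×10⁻³
  alloy J: M = 1.73×10⁻³
  alloy G: M = 1.52×10⁻³
  alloy A: M = 1.25×10⁻³
  alloy R: M = 1.19×10⁻³
  alloy V: M = 1.05×10⁻³
Alloy P ranks first.

alloy P, M = 5.31×10⁻³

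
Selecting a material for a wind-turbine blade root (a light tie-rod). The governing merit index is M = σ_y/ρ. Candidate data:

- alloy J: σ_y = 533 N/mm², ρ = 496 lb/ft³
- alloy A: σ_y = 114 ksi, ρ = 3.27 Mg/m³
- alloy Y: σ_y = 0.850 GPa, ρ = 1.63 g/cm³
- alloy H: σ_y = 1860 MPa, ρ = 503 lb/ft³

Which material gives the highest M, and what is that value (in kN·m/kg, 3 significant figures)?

After converting to SI:
  alloy J: σ_y = 533.0 MPa, ρ = 7945 kg/m³
  alloy A: σ_y = 786.0 MPa, ρ = 3270 kg/m³
  alloy Y: σ_y = 850.0 MPa, ρ = 1630 kg/m³
  alloy H: σ_y = 1860 MPa, ρ = 8057 kg/m³
  alloy Y: M = 521 kN·m/kg
  alloy A: M = 240 kN·m/kg
  alloy H: M = 231 kN·m/kg
  alloy J: M = 67.1 kN·m/kg
Alloy Y has the largest M.

alloy Y, M = 521 kN·m/kg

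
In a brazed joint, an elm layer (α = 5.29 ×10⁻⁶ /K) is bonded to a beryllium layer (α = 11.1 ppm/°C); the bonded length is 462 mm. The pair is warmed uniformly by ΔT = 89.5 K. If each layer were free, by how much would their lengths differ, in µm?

240 µm

Δα = |5.29 − 11.1|×10⁻⁶/K = 5.81×10⁻⁶/K.
ΔL_mismatch = Δα·L·ΔT = 5.81×10⁻⁶ × 462.0 mm × 89.5 K = 240 µm.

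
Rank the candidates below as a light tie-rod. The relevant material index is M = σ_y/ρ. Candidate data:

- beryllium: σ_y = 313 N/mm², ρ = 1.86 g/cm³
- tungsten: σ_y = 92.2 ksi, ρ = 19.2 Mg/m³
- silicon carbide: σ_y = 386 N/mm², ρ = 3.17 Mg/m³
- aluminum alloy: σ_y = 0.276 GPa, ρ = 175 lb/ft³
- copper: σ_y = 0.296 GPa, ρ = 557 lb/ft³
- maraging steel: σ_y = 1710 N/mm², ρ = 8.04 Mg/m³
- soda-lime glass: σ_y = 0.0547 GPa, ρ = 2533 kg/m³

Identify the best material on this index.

Normalizing units and computing the index:
  beryllium: σ_y = 313.0 MPa, ρ = 1860 kg/m³
  tungsten: σ_y = 635.7 MPa, ρ = 19200 kg/m³
  silicon carbide: σ_y = 386.0 MPa, ρ = 3170 kg/m³
  aluminum alloy: σ_y = 276.0 MPa, ρ = 2803 kg/m³
  copper: σ_y = 296.0 MPa, ρ = 8922 kg/m³
  maraging steel: σ_y = 1710 MPa, ρ = 8040 kg/m³
  soda-lime glass: σ_y = 54.70 MPa, ρ = 2533 kg/m³
  maraging steel: M = 213 kN·m/kg
  beryllium: M = 168 kN·m/kg
  silicon carbide: M = 122 kN·m/kg
  aluminum alloy: M = 98.5 kN·m/kg
  copper: M = 33.2 kN·m/kg
  tungsten: M = 33.1 kN·m/kg
  soda-lime glass: M = 21.6 kN·m/kg
Maraging steel has the largest M.

maraging steel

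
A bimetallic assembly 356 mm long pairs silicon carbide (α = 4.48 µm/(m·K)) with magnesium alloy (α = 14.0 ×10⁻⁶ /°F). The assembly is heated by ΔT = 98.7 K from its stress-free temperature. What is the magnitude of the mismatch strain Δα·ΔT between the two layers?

magnesium alloy: α = 14.0×10⁻⁶/°F × 9/5 = 25.2×10⁻⁶/K.
Δα = |4.48 − 25.2|×10⁻⁶/K = 20.7×10⁻⁶/K.
Mismatch strain = Δα·ΔT = 20.7×10⁻⁶ × 98.7 = 2.05×10⁻³.

2.05×10⁻³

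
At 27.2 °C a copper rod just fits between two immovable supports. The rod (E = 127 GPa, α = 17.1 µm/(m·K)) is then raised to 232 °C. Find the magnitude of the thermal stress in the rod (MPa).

ΔT = 204.8 K. Constrained thermal stress σ = E·α·ΔT = 127.0×10³ MPa × 17.1×10⁻⁶ × 204.8 = 445 MPa (compressive).

445 MPa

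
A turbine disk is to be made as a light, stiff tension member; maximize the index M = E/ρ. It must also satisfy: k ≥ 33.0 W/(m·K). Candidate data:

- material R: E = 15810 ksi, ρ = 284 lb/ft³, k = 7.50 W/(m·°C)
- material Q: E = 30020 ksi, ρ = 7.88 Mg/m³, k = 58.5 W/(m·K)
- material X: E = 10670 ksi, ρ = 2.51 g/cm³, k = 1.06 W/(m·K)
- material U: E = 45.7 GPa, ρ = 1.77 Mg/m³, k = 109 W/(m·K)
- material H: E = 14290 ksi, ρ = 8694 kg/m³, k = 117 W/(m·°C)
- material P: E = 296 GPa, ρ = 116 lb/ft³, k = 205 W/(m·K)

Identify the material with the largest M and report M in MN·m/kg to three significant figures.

Screen on constraints: k ≥ 33.0 W/(m·K). Survivors: material Q, material U, material H, material P.
After converting to SI:
  material Q: E = 207.0 GPa, ρ = 7880 kg/m³
  material U: E = 45.70 GPa, ρ = 1770 kg/m³
  material H: E = 98.53 GPa, ρ = 8694 kg/m³
  material P: E = 296.0 GPa, ρ = 1858 kg/m³
  material P: M = 159 MN·m/kg
  material Q: M = 26.3 MN·m/kg
  material U: M = 25.8 MN·m/kg
  material H: M = 11.3 MN·m/kg
Material P has the largest M.

material P, M = 159 MN·m/kg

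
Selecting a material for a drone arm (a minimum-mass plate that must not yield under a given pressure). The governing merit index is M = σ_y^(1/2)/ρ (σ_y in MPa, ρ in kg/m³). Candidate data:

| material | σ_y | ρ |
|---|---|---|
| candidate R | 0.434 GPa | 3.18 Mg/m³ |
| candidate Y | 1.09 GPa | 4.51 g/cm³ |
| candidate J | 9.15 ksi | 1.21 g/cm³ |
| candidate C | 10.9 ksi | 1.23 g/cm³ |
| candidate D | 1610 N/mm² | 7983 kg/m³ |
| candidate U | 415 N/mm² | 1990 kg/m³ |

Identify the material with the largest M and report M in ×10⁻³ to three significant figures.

candidate U, M = 10.2×10⁻³

Convert each candidate to consistent units, then evaluate M:
  candidate R: σ_y = 434.0 MPa, ρ = 3180 kg/m³
  candidate Y: σ_y = 1090 MPa, ρ = 4510 kg/m³
  candidate J: σ_y = 63.09 MPa, ρ = 1210 kg/m³
  candidate C: σ_y = 75.15 MPa, ρ = 1230 kg/m³
  candidate D: σ_y = 1610 MPa, ρ = 7983 kg/m³
  candidate U: σ_y = 415.0 MPa, ρ = 1990 kg/m³
  candidate U: M = 10.2×10⁻³
  candidate Y: M = 7.32×10⁻³
  candidate C: M = 7.05×10⁻³
  candidate J: M = 6.56×10⁻³
  candidate R: M = 6.55×10⁻³
  candidate D: M = 5.03×10⁻³
Candidate U has the largest M.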